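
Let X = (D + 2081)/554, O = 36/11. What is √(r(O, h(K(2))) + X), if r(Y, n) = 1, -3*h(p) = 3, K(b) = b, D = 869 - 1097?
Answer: √1333478/554 ≈ 2.0844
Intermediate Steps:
D = -228
h(p) = -1 (h(p) = -⅓*3 = -1)
O = 36/11 (O = 36*(1/11) = 36/11 ≈ 3.2727)
X = 1853/554 (X = (-228 + 2081)/554 = 1853*(1/554) = 1853/554 ≈ 3.3448)
√(r(O, h(K(2))) + X) = √(1 + 1853/554) = √(2407/554) = √1333478/554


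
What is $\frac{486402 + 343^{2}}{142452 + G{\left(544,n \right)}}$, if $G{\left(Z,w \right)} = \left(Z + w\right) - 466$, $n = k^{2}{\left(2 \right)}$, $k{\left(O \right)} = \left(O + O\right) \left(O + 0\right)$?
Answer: $\frac{604051}{142594} \approx 4.2362$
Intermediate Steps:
$k{\left(O \right)} = 2 O^{2}$ ($k{\left(O \right)} = 2 O O = 2 O^{2}$)
$n = 64$ ($n = \left(2 \cdot 2^{2}\right)^{2} = \left(2 \cdot 4\right)^{2} = 8^{2} = 64$)
$G{\left(Z,w \right)} = -466 + Z + w$
$\frac{486402 + 343^{2}}{142452 + G{\left(544,n \right)}} = \frac{486402 + 343^{2}}{142452 + \left(-466 + 544 + 64\right)} = \frac{486402 + 117649}{142452 + 142} = \frac{604051}{142594}$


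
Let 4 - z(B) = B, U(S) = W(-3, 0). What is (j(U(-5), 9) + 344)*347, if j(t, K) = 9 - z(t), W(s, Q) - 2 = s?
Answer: 120756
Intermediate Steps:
W(s, Q) = 2 + s
U(S) = -1 (U(S) = 2 - 3 = -1)
z(B) = 4 - B
j(t, K) = 5 + t (j(t, K) = 9 - (4 - t) = 9 + (-4 + t) = 5 + t)
(j(U(-5), 9) + 344)*347 = ((5 - 1) + 344)*347 = (4 + 344)*347 = 348*347 = 120756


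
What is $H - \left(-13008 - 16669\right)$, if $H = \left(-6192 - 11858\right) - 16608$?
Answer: $-4981$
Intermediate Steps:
$H = -34658$ ($H = -18050 - 16608 = -34658$)
$H - \left(-13008 - 16669\right) = -34658 - \left(-13008 - 16669\right) = -34658 - -29677 = -34658 + 29677 = -4981$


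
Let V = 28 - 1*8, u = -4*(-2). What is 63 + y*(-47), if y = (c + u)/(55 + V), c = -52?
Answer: 6793/75 ≈ 90.573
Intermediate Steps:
u = 8
V = 20 (V = 28 - 8 = 20)
y = -44/75 (y = (-52 + 8)/(55 + 20) = -44/75 ≈ -0.58667)
63 + y*(-47) = 63 - 44/75*(-47) = 63 + 2068/75 = 6793/75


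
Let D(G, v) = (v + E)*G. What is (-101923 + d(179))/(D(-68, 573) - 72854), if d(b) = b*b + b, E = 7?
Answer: 69703/112294 ≈ 0.62072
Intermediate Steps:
D(G, v) = G*(7 + v) (D(G, v) = (v + 7)*G = (7 + v)*G = G*(7 + v))
d(b) = b + b² (d(b) = b² + b = b + b²)
(-101923 + d(179))/(D(-68, 573) - 72854) = (-101923 + 179*(1 + 179))/(-68*(7 + 573) - 72854) = (-101923 + 179*180)/(-68*580 - 72854) = (-101923 + 32220)/(-39440 - 72854) = -69703/(-112294) = -69703*(-1/112294) = 69703/112294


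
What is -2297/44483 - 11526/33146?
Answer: -294423710/737216759 ≈ -0.39937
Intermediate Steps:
-2297/44483 - 11526/33146 = -2297*1/44483 - 11526*1/33146 = -2297/44483 - 5763/16573 = -294423710/737216759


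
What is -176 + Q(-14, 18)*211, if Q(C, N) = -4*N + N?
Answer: -11570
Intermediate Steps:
Q(C, N) = -3*N
-176 + Q(-14, 18)*211 = -176 - 3*18*211 = -176 - 54*211 = -176 - 11394 = -11570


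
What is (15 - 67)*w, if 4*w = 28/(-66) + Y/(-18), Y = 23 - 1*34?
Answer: -481/198 ≈ -2.4293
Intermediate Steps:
Y = -11 (Y = 23 - 34 = -11)
w = 37/792 (w = (28/(-66) - 11/(-18))/4 = (28*(-1/66) - 11*(-1/18))/4 = (-14/33 + 11/18)/4 = (1/4)*(37/198) = 37/792 ≈ 0.046717)
(15 - 67)*w = (15 - 67)*(37/792) = -52*37/792 = -481/198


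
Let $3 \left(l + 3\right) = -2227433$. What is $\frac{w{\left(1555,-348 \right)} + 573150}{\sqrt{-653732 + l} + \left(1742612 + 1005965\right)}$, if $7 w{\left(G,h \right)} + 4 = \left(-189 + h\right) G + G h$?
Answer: $\frac{50900897463}{371541487925} - \frac{6173 i \sqrt{12565914}}{371541487925} \approx 0.137 - 5.8896 \cdot 10^{-5} i$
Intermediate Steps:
$l = - \frac{2227442}{3}$ ($l = -3 + \frac{1}{3} \left(-2227433\right) = -3 - \frac{2227433}{3} = - \frac{2227442}{3} \approx -7.4248 \cdot 10^{5}$)
$w{\left(G,h \right)} = - \frac{4}{7} + \frac{G h}{7} + \frac{G \left(-189 + h\right)}{7}$ ($w{\left(G,h \right)} = - \frac{4}{7} + \frac{\left(-189 + h\right) G + G h}{7} = - \frac{4}{7} + \frac{G \left(-189 + h\right) + G h}{7} = - \frac{4}{7} + \frac{G h + G \left(-189 + h\right)}{7} = - \frac{4}{7} + \left(\frac{G h}{7} + \frac{G \left(-189 + h\right)}{7}\right) = - \frac{4}{7} + \frac{G h}{7} + \frac{G \left(-189 + h\right)}{7}$)
$\frac{w{\left(1555,-348 \right)} + 573150}{\sqrt{-653732 + l} + \left(1742612 + 1005965\right)} = \frac{\left(- \frac{4}{7} - 41985 + \frac{2}{7} \cdot 1555 \left(-348\right)\right) + 573150}{\sqrt{-653732 - \frac{2227442}{3}} + \left(1742612 + 1005965\right)} = \frac{\left(- \frac{4}{7} - 41985 - \frac{1082280}{7}\right) + 573150}{\sqrt{- \frac{4188638}{3}} + 2748577} = \frac{-196597 + 573150}{\frac{i \sqrt{12565914}}{3} + 2748577} = \frac{376553}{2748577 + \frac{i \sqrt{12565914}}{3}}$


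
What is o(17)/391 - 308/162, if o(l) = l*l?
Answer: -2165/1863 ≈ -1.1621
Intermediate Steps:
o(l) = l**2
o(17)/391 - 308/162 = 17**2/391 - 308/162 = 289*(1/391) - 308*1/162 = 17/23 - 154/81 = -2165/1863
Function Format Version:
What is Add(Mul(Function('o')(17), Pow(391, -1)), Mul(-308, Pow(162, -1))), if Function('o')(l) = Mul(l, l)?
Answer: Rational(-2165, 1863) ≈ -1.1621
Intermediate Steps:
Function('o')(l) = Pow(l, 2)
Add(Mul(Function('o')(17), Pow(391, -1)), Mul(-308, Pow(162, -1))) = Add(Mul(Pow(17, 2), Pow(391, -1)), Mul(-308, Pow(162, -1))) = Add(Mul(289, Rational(1, 391)), Mul(-308, Rational(1, 162))) = Add(Rational(17, 23), Rational(-154, 81)) = Rational(-2165, 1863)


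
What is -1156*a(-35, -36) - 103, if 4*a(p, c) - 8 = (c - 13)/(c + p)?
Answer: -185626/71 ≈ -2614.4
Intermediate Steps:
a(p, c) = 2 + (-13 + c)/(4*(c + p)) (a(p, c) = 2 + ((c - 13)/(c + p))/4 = 2 + ((-13 + c)/(c + p))/4 = 2 + (-13 + c)/(4*(c + p)))
-1156*a(-35, -36) - 103 = -289*(-13 + 8*(-35) + 9*(-36))/(-36 - 35) - 103 = -289*(-13 - 280 - 324)/(-71) - 103 = -289*(-1)*(-617)/71 - 103 = -1156*617/284 - 103 = -178313/71 - 103 = -185626/71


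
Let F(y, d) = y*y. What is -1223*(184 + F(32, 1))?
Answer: -1477384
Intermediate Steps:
F(y, d) = y²
-1223*(184 + F(32, 1)) = -1223*(184 + 32²) = -1223*(184 + 1024) = -1223*1208 = -1477384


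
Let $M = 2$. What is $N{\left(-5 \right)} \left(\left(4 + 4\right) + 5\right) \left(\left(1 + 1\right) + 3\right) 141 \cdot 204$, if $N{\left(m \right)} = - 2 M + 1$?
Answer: $-5608980$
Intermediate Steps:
$N{\left(m \right)} = -3$ ($N{\left(m \right)} = \left(-2\right) 2 + 1 = -4 + 1 = -3$)
$N{\left(-5 \right)} \left(\left(4 + 4\right) + 5\right) \left(\left(1 + 1\right) + 3\right) 141 \cdot 204 = - 3 \left(\left(4 + 4\right) + 5\right) \left(\left(1 + 1\right) + 3\right) 141 \cdot 204 = - 3 \left(8 + 5\right) \left(2 + 3\right) 141 \cdot 204 = \left(-3\right) 13 \cdot 5 \cdot 141 \cdot 204 = \left(-39\right) 5 \cdot 141 \cdot 204 = \left(-195\right) 141 \cdot 204 = \left(-27495\right) 204 = -5608980$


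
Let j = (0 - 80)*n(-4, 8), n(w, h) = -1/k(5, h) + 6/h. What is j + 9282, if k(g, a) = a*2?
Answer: 9227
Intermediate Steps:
k(g, a) = 2*a
n(w, h) = 11/(2*h) (n(w, h) = -1/(2*h) + 6/h = 11/(2*h))
j = -55 (j = (0 - 80)*((11/2)/8) = -440/8 = -80*11/16 = -55)
j + 9282 = -55 + 9282 = 9227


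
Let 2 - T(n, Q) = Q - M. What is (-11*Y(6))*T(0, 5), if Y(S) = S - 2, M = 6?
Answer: -132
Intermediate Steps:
T(n, Q) = 8 - Q (T(n, Q) = 2 - (Q - 1*6) = 2 - (Q - 6) = 2 - (-6 + Q) = 2 + (6 - Q) = 8 - Q)
Y(S) = -2 + S
(-11*Y(6))*T(0, 5) = (-11*(-2 + 6))*(8 - 1*5) = (-11*4)*(8 - 5) = -44*3 = -132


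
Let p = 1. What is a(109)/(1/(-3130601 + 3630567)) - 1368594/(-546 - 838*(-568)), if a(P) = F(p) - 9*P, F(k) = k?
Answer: -116474389887217/237719 ≈ -4.8997e+8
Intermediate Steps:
a(P) = 1 - 9*P
a(109)/(1/(-3130601 + 3630567)) - 1368594/(-546 - 838*(-568)) = (1 - 9*109)/(1/(-3130601 + 3630567)) - 1368594/(-546 - 838*(-568)) = (1 - 981)/(1/499966) - 1368594/(-546 + 475984) = -980/1/499966 - 1368594/475438 = -980*499966 - 1368594*1/475438 = -489966680 - 684297/237719 = -116474389887217/237719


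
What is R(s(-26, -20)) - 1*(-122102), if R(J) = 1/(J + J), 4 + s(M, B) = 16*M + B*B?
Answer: 4884079/40 ≈ 1.2210e+5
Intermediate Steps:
s(M, B) = -4 + B² + 16*M (s(M, B) = -4 + (16*M + B*B) = -4 + (16*M + B²) = -4 + (B² + 16*M) = -4 + B² + 16*M)
R(J) = 1/(2*J)
R(s(-26, -20)) - 1*(-122102) = 1/(2*(-4 + (-20)² + 16*(-26))) - 1*(-122102) = 1/(2*(-4 + 400 - 416)) + 122102 = (½)/(-20) + 122102 = (½)*(-1/20) + 122102 = -1/40 + 122102 = 4884079/40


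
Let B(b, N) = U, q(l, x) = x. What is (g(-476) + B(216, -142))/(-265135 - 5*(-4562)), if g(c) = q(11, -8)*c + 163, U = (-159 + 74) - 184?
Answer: -1234/80775 ≈ -0.015277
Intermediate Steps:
U = -269 (U = -85 - 184 = -269)
B(b, N) = -269
g(c) = 163 - 8*c (g(c) = -8*c + 163 = 163 - 8*c)
(g(-476) + B(216, -142))/(-265135 - 5*(-4562)) = ((163 - 8*(-476)) - 269)/(-265135 - 5*(-4562)) = ((163 + 3808) - 269)/(-265135 + 22810) = (3971 - 269)/(-242325) = 3702*(-1/242325) = -1234/80775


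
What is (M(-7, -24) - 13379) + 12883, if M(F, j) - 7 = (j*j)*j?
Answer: -14313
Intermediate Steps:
M(F, j) = 7 + j³ (M(F, j) = 7 + (j*j)*j = 7 + j²*j = 7 + j³)
(M(-7, -24) - 13379) + 12883 = ((7 + (-24)³) - 13379) + 12883 = ((7 - 13824) - 13379) + 12883 = (-13817 - 13379) + 12883 = -27196 + 12883 = -14313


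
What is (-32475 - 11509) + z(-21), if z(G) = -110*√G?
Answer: -43984 - 110*I*√21 ≈ -43984.0 - 504.08*I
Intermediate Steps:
(-32475 - 11509) + z(-21) = (-32475 - 11509) - 110*I*√21 = -43984 - 110*I*√21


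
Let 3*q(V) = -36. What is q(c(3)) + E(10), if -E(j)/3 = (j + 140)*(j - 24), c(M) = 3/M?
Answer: 6288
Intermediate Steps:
q(V) = -12 (q(V) = (1/3)*(-36) = -12)
E(j) = -3*(-24 + j)*(140 + j) (E(j) = -3*(j + 140)*(j - 24) = -3*(140 + j)*(-24 + j) = -3*(-24 + j)*(140 + j))
q(c(3)) + E(10) = -12 + (10080 - 348*10 - 3*10**2) = -12 + (10080 - 3480 - 3*100) = -12 + (10080 - 3480 - 300) = -12 + 6300 = 6288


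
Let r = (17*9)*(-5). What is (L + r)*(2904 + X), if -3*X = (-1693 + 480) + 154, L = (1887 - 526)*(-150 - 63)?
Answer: -946673106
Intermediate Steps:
L = -289893 (L = 1361*(-213) = -289893)
r = -765 (r = 153*(-5) = -765)
X = 353 (X = -((-1693 + 480) + 154)/3 = -(-1213 + 154)/3 = -⅓*(-1059) = 353)
(L + r)*(2904 + X) = (-289893 - 765)*(2904 + 353) = -290658*3257 = -946673106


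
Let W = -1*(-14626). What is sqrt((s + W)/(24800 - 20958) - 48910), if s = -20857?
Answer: I*sqrt(721982688742)/3842 ≈ 221.16*I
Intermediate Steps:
W = 14626
sqrt((s + W)/(24800 - 20958) - 48910) = sqrt((-20857 + 14626)/(24800 - 20958) - 48910) = sqrt(-6231/3842 - 48910) = sqrt(-187918451/3842) = I*sqrt(721982688742)/3842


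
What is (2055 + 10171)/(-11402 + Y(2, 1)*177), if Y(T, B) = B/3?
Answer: -12226/11343 ≈ -1.0778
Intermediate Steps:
Y(T, B) = B/3 (Y(T, B) = B*(1/3) = B/3)
(2055 + 10171)/(-11402 + Y(2, 1)*177) = (2055 + 10171)/(-11402 + ((1/3)*1)*177) = 12226/(-11402 + (1/3)*177) = 12226/(-11402 + 59) = 12226/(-11343) = 12226*(-1/11343) = -12226/11343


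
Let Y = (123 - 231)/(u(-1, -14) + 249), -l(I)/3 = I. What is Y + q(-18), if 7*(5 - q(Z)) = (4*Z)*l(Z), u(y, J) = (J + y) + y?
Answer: 913303/1631 ≈ 559.96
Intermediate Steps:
u(y, J) = J + 2*y
l(I) = -3*I
q(Z) = 5 + 12*Z²/7 (q(Z) = 5 - 4*Z*(-3*Z)/7 = 5 - (-12)*Z²/7 = 5 + 12*Z²/7)
Y = -108/233 (Y = (123 - 231)/((-14 + 2*(-1)) + 249) = -108/((-14 - 2) + 249) = -108/(-16 + 249) = -108/233 ≈ -0.46352)
Y + q(-18) = -108/233 + (5 + (12/7)*(-18)²) = -108/233 + (5 + (12/7)*324) = -108/233 + (5 + 3888/7) = -108/233 + 3923/7 = 913303/1631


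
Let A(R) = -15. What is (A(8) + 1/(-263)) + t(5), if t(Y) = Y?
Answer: -2631/263 ≈ -10.004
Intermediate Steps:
(A(8) + 1/(-263)) + t(5) = (-15 + 1/(-263)) + 5 = (-15 - 1/263) + 5 = -3946/263 + 5 = -2631/263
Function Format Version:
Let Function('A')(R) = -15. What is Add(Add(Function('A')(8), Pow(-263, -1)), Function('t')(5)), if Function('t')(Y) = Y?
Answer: Rational(-2631, 263) ≈ -10.004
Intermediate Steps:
Add(Add(Function('A')(8), Pow(-263, -1)), Function('t')(5)) = Add(Add(-15, Pow(-263, -1)), 5) = Add(Add(-15, Rational(-1, 263)), 5) = Add(Rational(-3946, 263), 5) = Rational(-2631, 263)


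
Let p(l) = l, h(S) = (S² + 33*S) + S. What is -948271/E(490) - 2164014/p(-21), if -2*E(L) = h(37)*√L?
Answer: 721338/7 + 948271*√10/91945 ≈ 1.0308e+5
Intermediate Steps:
h(S) = S² + 34*S
E(L) = -2627*√L/2 (E(L) = -37*(34 + 37)*√L/2 = -37*71*√L/2 = -2627*√L/2)
-948271/E(490) - 2164014/p(-21) = -948271*(-√10/91945) - 2164014/(-21) = -948271*(-√10/91945) - 2164014*(-1/21) = -948271*(-√10/91945) + 721338/7 = -(-948271)*√10/91945 + 721338/7 = 948271*√10/91945 + 721338/7 = 721338/7 + 948271*√10/91945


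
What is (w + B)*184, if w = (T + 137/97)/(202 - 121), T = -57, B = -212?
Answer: -307477984/7857 ≈ -39134.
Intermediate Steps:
w = -5392/7857 (w = (-57 + 137/97)/(202 - 121) = (-57 + 137*(1/97))/81 = (-57 + 137/97)*(1/81) = -5392/97*1/81 = -5392/7857 ≈ -0.68627)
(w + B)*184 = (-5392/7857 - 212)*184 = -1671076/7857*184 = -307477984/7857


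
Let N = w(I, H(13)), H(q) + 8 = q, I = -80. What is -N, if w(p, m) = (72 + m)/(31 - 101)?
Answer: 11/10 ≈ 1.1000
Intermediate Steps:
H(q) = -8 + q
w(p, m) = -36/35 - m/70 (w(p, m) = (72 + m)/(-70) = (72 + m)*(-1/70) = -36/35 - m/70)
N = -11/10 (N = -36/35 - (-8 + 13)/70 = -36/35 - 1/70*5 = -36/35 - 1/14 = -11/10 ≈ -1.1000)
-N = -1*(-11/10) = 11/10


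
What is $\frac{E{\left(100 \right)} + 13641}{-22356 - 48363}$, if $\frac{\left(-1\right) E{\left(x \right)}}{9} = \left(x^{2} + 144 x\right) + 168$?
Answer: $\frac{6287}{2143} \approx 2.9337$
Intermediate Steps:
$E{\left(x \right)} = -1512 - 1296 x - 9 x^{2}$ ($E{\left(x \right)} = - 9 \left(\left(x^{2} + 144 x\right) + 168\right) = - 9 \left(168 + x^{2} + 144 x\right) = -1512 - 1296 x - 9 x^{2}$)
$\frac{E{\left(100 \right)} + 13641}{-22356 - 48363} = \frac{\left(-1512 - 129600 - 9 \cdot 100^{2}\right) + 13641}{-22356 - 48363} = \frac{\left(-1512 - 129600 - 90000\right) + 13641}{-70719} = \left(\left(-1512 - 129600 - 90000\right) + 13641\right) \left(- \frac{1}{70719}\right) = \left(-221112 + 13641\right) \left(- \frac{1}{70719}\right) = \left(-207471\right) \left(- \frac{1}{70719}\right) = \frac{6287}{2143}$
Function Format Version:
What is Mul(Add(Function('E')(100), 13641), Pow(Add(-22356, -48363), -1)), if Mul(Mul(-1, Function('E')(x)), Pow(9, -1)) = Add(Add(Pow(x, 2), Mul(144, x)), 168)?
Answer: Rational(6287, 2143) ≈ 2.9337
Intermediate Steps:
Function('E')(x) = Add(-1512, Mul(-1296, x), Mul(-9, Pow(x, 2))) (Function('E')(x) = Mul(-9, Add(Add(Pow(x, 2), Mul(144, x)), 168)) = Mul(-9, Add(168, Pow(x, 2), Mul(144, x))) = Add(-1512, Mul(-1296, x), Mul(-9, Pow(x, 2))))
Mul(Add(Function('E')(100), 13641), Pow(Add(-22356, -48363), -1)) = Mul(Add(Add(-1512, Mul(-1296, 100), Mul(-9, Pow(100, 2))), 13641), Pow(Add(-22356, -48363), -1)) = Mul(Add(Add(-1512, -129600, Mul(-9, 10000)), 13641), Pow(-70719, -1)) = Mul(Add(Add(-1512, -129600, -90000), 13641), Rational(-1, 70719)) = Mul(Add(-221112, 13641), Rational(-1, 70719)) = Mul(-207471, Rational(-1, 70719)) = Rational(6287, 2143)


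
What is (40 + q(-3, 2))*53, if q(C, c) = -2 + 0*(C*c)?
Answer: 2014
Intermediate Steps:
q(C, c) = -2 (q(C, c) = -2 + 0 = -2)
(40 + q(-3, 2))*53 = (40 - 2)*53 = 38*53 = 2014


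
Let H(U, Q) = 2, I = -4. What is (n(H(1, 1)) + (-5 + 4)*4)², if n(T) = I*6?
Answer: 784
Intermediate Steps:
n(T) = -24 (n(T) = -4*6 = -24)
(n(H(1, 1)) + (-5 + 4)*4)² = (-24 + (-5 + 4)*4)² = (-24 - 1*4)² = (-24 - 4)² = (-28)² = 784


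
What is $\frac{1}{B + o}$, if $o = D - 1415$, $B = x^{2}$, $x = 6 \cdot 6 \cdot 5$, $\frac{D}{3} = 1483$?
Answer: $\frac{1}{35434} \approx 2.8221 \cdot 10^{-5}$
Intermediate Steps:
$D = 4449$ ($D = 3 \cdot 1483 = 4449$)
$x = 180$ ($x = 36 \cdot 5 = 180$)
$B = 32400$ ($B = 180^{2} = 32400$)
$o = 3034$ ($o = 4449 - 1415 = 3034$)
$\frac{1}{B + o} = \frac{1}{32400 + 3034} = \frac{1}{35434}$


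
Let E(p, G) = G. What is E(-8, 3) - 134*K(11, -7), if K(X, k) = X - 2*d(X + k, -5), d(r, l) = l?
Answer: -2811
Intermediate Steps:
K(X, k) = 10 + X (K(X, k) = X - 2*(-5) = X + 10 = 10 + X)
E(-8, 3) - 134*K(11, -7) = 3 - 134*(10 + 11) = 3 - 134*21 = 3 - 2814 = -2811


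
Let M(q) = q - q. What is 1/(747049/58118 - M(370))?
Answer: 58118/747049 ≈ 0.077797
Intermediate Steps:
M(q) = 0
1/(747049/58118 - M(370)) = 1/(747049/58118 - 1*0) = 1/(747049*(1/58118) + 0) = 1/(747049/58118 + 0) = 1/(747049/58118) = 58118/747049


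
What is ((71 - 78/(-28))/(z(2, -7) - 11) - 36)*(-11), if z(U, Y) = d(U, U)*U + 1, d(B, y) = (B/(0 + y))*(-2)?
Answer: 88979/196 ≈ 453.97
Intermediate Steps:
d(B, y) = -2*B/y (d(B, y) = (B/y)*(-2) = -2*B/y)
z(U, Y) = 1 - 2*U (z(U, Y) = (-2*U/U)*U + 1 = -2*U + 1 = 1 - 2*U)
((71 - 78/(-28))/(z(2, -7) - 11) - 36)*(-11) = ((71 - 78/(-28))/((1 - 2*2) - 11) - 36)*(-11) = ((71 - 78*(-1/28))/((1 - 4) - 11) - 36)*(-11) = ((71 + 39/14)/(-3 - 11) - 36)*(-11) = ((1033/14)/(-14) - 36)*(-11) = ((1033/14)*(-1/14) - 36)*(-11) = (-1033/196 - 36)*(-11) = -8089/196*(-11) = 88979/196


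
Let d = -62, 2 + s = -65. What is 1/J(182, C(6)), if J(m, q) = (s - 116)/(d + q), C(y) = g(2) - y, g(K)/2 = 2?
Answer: 64/183 ≈ 0.34973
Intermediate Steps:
s = -67 (s = -2 - 65 = -67)
g(K) = 4 (g(K) = 2*2 = 4)
C(y) = 4 - y
J(m, q) = -183/(-62 + q) (J(m, q) = (-67 - 116)/(-62 + q) = -183/(-62 + q))
1/J(182, C(6)) = 1/(-183/(-62 + (4 - 1*6))) = 1/(-183/(-62 + (4 - 6))) = 1/(-183/(-62 - 2)) = 1/(-183/(-64)) = 1/(-183*(-1/64)) = 1/(183/64) = 64/183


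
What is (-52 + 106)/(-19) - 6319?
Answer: -120115/19 ≈ -6321.8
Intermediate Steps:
(-52 + 106)/(-19) - 6319 = 54*(-1/19) - 6319 = -54/19 - 6319 = -120115/19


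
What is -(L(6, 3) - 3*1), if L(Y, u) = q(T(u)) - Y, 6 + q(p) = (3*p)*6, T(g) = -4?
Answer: 87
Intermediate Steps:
q(p) = -6 + 18*p (q(p) = -6 + (3*p)*6 = -6 + 18*p)
L(Y, u) = -78 - Y (L(Y, u) = (-6 + 18*(-4)) - Y = (-6 - 72) - Y = -78 - Y)
-(L(6, 3) - 3*1) = -((-78 - 1*6) - 3*1) = -((-78 - 6) - 3) = -(-84 - 3) = -1*(-87) = 87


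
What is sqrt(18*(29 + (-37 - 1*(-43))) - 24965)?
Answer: I*sqrt(24335) ≈ 156.0*I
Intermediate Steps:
sqrt(18*(29 + (-37 - 1*(-43))) - 24965) = sqrt(18*(29 + (-37 + 43)) - 24965) = sqrt(18*(29 + 6) - 24965) = sqrt(18*35 - 24965) = sqrt(630 - 24965) = sqrt(-24335) = I*sqrt(24335)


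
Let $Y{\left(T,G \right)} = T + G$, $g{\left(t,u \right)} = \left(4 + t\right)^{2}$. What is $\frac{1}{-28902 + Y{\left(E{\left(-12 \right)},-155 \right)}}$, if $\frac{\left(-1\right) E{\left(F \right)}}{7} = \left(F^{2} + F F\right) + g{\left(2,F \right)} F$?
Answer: $- \frac{1}{28049} \approx -3.5652 \cdot 10^{-5}$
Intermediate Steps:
$E{\left(F \right)} = - 252 F - 14 F^{2}$ ($E{\left(F \right)} = - 7 \left(\left(F^{2} + F F\right) + \left(4 + 2\right)^{2} F\right) = - 7 \left(\left(F^{2} + F^{2}\right) + 6^{2} F\right) = - 7 \left(2 F^{2} + 36 F\right) = - 252 F - 14 F^{2}$)
$Y{\left(T,G \right)} = G + T$
$\frac{1}{-28902 + Y{\left(E{\left(-12 \right)},-155 \right)}} = \frac{1}{-28902 - \left(155 - 168 \left(18 - 12\right)\right)} = \frac{1}{-28902 - \left(155 - 1008\right)} = \frac{1}{-28902 + \left(-155 + 1008\right)} = \frac{1}{-28902 + 853} = \frac{1}{-28049} = - \frac{1}{28049}$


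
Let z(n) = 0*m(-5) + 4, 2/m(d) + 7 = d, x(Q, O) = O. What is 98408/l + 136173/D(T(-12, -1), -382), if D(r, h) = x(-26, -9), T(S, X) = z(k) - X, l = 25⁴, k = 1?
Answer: -17730564151/1171875 ≈ -15130.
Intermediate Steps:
m(d) = 2/(-7 + d)
l = 390625
z(n) = 4 (z(n) = 0*(2/(-7 - 5)) + 4 = 0*(2/(-12)) + 4 = 0*(2*(-1/12)) + 4 = 0*(-⅙) + 4 = 0 + 4 = 4)
T(S, X) = 4 - X
D(r, h) = -9
98408/l + 136173/D(T(-12, -1), -382) = 98408/390625 + 136173/(-9) = 98408*(1/390625) + 136173*(-⅑) = 98408/390625 - 45391/3 = -17730564151/1171875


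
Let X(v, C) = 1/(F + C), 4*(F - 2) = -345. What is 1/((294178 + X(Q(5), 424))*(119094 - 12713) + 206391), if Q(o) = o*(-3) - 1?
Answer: 1359/42530117713555 ≈ 3.1954e-11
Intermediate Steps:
F = -337/4 (F = 2 + (¼)*(-345) = 2 - 345/4 = -337/4 ≈ -84.250)
Q(o) = -1 - 3*o (Q(o) = -3*o - 1 = -1 - 3*o)
X(v, C) = 1/(-337/4 + C)
1/((294178 + X(Q(5), 424))*(119094 - 12713) + 206391) = 1/((294178 + 4/(-337 + 4*424))*(119094 - 12713) + 206391) = 1/((294178 + 4/(-337 + 1696))*106381 + 206391) = 1/((294178 + 4/1359)*106381 + 206391) = 1/((399787906/1359)*106381 + 206391) = 1/(42529837228186/1359 + 206391) = 1/(42530117713555/1359) = 1359/42530117713555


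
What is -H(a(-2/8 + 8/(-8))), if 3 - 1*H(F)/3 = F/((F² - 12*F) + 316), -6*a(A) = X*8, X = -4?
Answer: -5643/631 ≈ -8.9429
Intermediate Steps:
a(A) = 16/3 (a(A) = -(-2)*8/3 = -⅙*(-32) = 16/3)
H(F) = 9 - 3*F/(316 + F² - 12*F) (H(F) = 9 - 3*F/((F² - 12*F) + 316) = 9 - 3*F/(316 + F² - 12*F))
-H(a(-2/8 + 8/(-8))) = -3*(948 - 37*16/3 + 3*(16/3)²)/(316 + (16/3)² - 12*16/3) = -3*(948 - 592/3 + 3*(256/9))/(316 + 256/9 - 64) = -3*(948 - 592/3 + 256/3)/2524/9 = -3*9*836/2524 = -1*5643/631 = -5643/631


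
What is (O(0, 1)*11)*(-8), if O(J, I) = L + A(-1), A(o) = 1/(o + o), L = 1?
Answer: -44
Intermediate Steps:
A(o) = 1/(2*o)
O(J, I) = ½ (O(J, I) = 1 + (½)/(-1) = 1 + (½)*(-1) = 1 - ½ = ½)
(O(0, 1)*11)*(-8) = ((½)*11)*(-8) = (11/2)*(-8) = -44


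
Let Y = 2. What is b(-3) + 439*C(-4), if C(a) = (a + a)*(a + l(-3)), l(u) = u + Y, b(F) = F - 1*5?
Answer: 17552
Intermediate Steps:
b(F) = -5 + F (b(F) = F - 5 = -5 + F)
l(u) = 2 + u (l(u) = u + 2 = 2 + u)
C(a) = 2*a*(-1 + a) (C(a) = (a + a)*(a + (2 - 3)) = (2*a)*(a - 1) = (2*a)*(-1 + a) = 2*a*(-1 + a))
b(-3) + 439*C(-4) = (-5 - 3) + 439*(2*(-4)*(-1 - 4)) = -8 + 439*(2*(-4)*(-5)) = -8 + 439*40 = -8 + 17560 = 17552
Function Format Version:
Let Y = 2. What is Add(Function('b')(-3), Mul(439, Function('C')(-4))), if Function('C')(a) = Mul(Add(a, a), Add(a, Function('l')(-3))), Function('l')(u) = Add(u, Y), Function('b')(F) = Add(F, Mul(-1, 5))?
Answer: 17552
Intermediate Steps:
Function('b')(F) = Add(-5, F) (Function('b')(F) = Add(F, -5) = Add(-5, F))
Function('l')(u) = Add(2, u) (Function('l')(u) = Add(u, 2) = Add(2, u))
Function('C')(a) = Mul(2, a, Add(-1, a)) (Function('C')(a) = Mul(Add(a, a), Add(a, Add(2, -3))) = Mul(Mul(2, a), Add(a, -1)) = Mul(Mul(2, a), Add(-1, a)) = Mul(2, a, Add(-1, a)))
Add(Function('b')(-3), Mul(439, Function('C')(-4))) = Add(Add(-5, -3), Mul(439, Mul(2, -4, Add(-1, -4)))) = Add(-8, Mul(439, Mul(2, -4, -5))) = Add(-8, Mul(439, 40)) = Add(-8, 17560) = 17552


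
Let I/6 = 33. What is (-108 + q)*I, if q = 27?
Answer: -16038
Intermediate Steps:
I = 198 (I = 6*33 = 198)
(-108 + q)*I = (-108 + 27)*198 = -81*198 = -16038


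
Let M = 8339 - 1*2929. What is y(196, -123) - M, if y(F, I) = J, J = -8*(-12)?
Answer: -5314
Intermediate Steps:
J = 96
M = 5410 (M = 8339 - 2929 = 5410)
y(F, I) = 96
y(196, -123) - M = 96 - 1*5410 = 96 - 5410 = -5314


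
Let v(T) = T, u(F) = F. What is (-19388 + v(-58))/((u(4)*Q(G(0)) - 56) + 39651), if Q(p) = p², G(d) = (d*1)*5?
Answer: -19446/39595 ≈ -0.49112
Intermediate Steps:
G(d) = 5*d (G(d) = d*5 = 5*d)
(-19388 + v(-58))/((u(4)*Q(G(0)) - 56) + 39651) = (-19388 - 58)/((4*(5*0)² - 56) + 39651) = -19446/((4*0² - 56) + 39651) = -19446/((4*0 - 56) + 39651) = -19446/((0 - 56) + 39651) = -19446/(-56 + 39651) = -19446/39595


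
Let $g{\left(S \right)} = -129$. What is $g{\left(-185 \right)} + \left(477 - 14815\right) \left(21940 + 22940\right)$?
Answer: $-643489569$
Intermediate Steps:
$g{\left(-185 \right)} + \left(477 - 14815\right) \left(21940 + 22940\right) = -129 + \left(477 - 14815\right) \left(21940 + 22940\right) = -129 - 643489440 = -643489569$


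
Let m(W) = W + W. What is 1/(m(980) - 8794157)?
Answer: -1/8792197 ≈ -1.1374e-7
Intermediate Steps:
m(W) = 2*W
1/(m(980) - 8794157) = 1/(2*980 - 8794157) = 1/(1960 - 8794157) = 1/(-8792197) = -1/8792197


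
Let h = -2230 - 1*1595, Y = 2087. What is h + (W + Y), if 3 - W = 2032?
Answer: -3767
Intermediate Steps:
h = -3825 (h = -2230 - 1595 = -3825)
W = -2029 (W = 3 - 1*2032 = 3 - 2032 = -2029)
h + (W + Y) = -3825 + (-2029 + 2087) = -3825 + 58 = -3767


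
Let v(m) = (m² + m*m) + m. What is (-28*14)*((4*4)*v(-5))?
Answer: -282240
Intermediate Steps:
v(m) = m + 2*m² (v(m) = (m² + m²) + m = 2*m² + m = m + 2*m²)
(-28*14)*((4*4)*v(-5)) = (-28*14)*((4*4)*(-5*(1 + 2*(-5)))) = -6272*(-5*(1 - 10)) = -6272*(-5*(-9)) = -6272*45 = -392*720 = -282240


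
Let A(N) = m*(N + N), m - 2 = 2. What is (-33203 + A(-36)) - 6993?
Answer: -40484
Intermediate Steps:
m = 4 (m = 2 + 2 = 4)
A(N) = 8*N (A(N) = 4*(N + N) = 4*(2*N) = 8*N)
(-33203 + A(-36)) - 6993 = (-33203 + 8*(-36)) - 6993 = (-33203 - 288) - 6993 = -33491 - 6993 = -40484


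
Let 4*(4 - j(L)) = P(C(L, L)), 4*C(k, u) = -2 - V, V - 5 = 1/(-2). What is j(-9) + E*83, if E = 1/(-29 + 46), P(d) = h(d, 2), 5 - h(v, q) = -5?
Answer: 217/34 ≈ 6.3824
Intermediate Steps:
h(v, q) = 10 (h(v, q) = 5 - 1*(-5) = 5 + 5 = 10)
V = 9/2 (V = 5 + 1/(-2) = 5 + 1*(-1/2) = 5 - 1/2 = 9/2 ≈ 4.5000)
C(k, u) = -13/8 (C(k, u) = (-2 - 1*9/2)/4 = (-2 - 9/2)/4 = (1/4)*(-13/2) = -13/8)
P(d) = 10
E = 1/17 ≈ 0.058824
j(L) = 3/2 (j(L) = 4 - 1/4*10 = 4 - 5/2 = 3/2)
j(-9) + E*83 = 3/2 + (1/17)*83 = 3/2 + 83/17 = 217/34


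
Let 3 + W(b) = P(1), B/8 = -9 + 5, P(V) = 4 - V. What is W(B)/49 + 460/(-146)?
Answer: -230/73 ≈ -3.1507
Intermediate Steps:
B = -32 (B = 8*(-9 + 5) = 8*(-4) = -32)
W(b) = 0 (W(b) = -3 + (4 - 1*1) = -3 + (4 - 1) = -3 + 3 = 0)
W(B)/49 + 460/(-146) = 0/49 + 460/(-146) = 0*(1/49) + 460*(-1/146) = 0 - 230/73 = -230/73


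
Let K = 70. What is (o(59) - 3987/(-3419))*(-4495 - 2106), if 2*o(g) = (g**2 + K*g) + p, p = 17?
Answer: -86103793853/3419 ≈ -2.5184e+7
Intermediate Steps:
o(g) = 17/2 + g**2/2 + 35*g (o(g) = ((g**2 + 70*g) + 17)/2 = (17 + g**2 + 70*g)/2 = 17/2 + g**2/2 + 35*g)
(o(59) - 3987/(-3419))*(-4495 - 2106) = ((17/2 + (1/2)*59**2 + 35*59) - 3987/(-3419))*(-4495 - 2106) = ((17/2 + (1/2)*3481 + 2065) - 3987*(-1/3419))*(-6601) = ((17/2 + 3481/2 + 2065) + 3987/3419)*(-6601) = (3814 + 3987/3419)*(-6601) = (13044053/3419)*(-6601) = -86103793853/3419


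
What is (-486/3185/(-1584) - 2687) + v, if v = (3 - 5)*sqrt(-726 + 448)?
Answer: -753112333/280280 - 2*I*sqrt(278) ≈ -2687.0 - 33.347*I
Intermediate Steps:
v = -2*I*sqrt(278) ≈ -33.347*I
(-486/3185/(-1584) - 2687) + v = (-486/3185/(-1584) - 2687) - 2*I*sqrt(278) = (-486*1/3185*(-1/1584) - 2687) - 2*I*sqrt(278) = (-486/3185*(-1/1584) - 2687) - 2*I*sqrt(278) = (27/280280 - 2687) - 2*I*sqrt(278) = -753112333/280280 - 2*I*sqrt(278)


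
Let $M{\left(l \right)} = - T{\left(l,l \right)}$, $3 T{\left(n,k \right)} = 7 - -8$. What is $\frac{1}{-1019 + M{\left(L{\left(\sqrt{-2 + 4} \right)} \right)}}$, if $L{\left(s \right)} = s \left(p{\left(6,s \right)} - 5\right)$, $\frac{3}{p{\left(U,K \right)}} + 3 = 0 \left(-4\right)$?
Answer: $- \frac{1}{1024} \approx -0.00097656$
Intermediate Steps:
$p{\left(U,K \right)} = -1$ ($p{\left(U,K \right)} = \frac{3}{-3 + 0 \left(-4\right)} = \frac{3}{-3 + 0} = \frac{3}{-3} = 3 \left(- \frac{1}{3}\right) = -1$)
$T{\left(n,k \right)} = 5$ ($T{\left(n,k \right)} = \frac{7 - -8}{3} = \frac{7 + 8}{3} = \frac{1}{3} \cdot 15 = 5$)
$L{\left(s \right)} = - 6 s$ ($L{\left(s \right)} = s \left(-1 - 5\right) = s \left(-6\right) = - 6 s$)
$M{\left(l \right)} = -5$ ($M{\left(l \right)} = \left(-1\right) 5 = -5$)
$\frac{1}{-1019 + M{\left(L{\left(\sqrt{-2 + 4} \right)} \right)}} = \frac{1}{-1019 - 5} = \frac{1}{-1024} = - \frac{1}{1024}$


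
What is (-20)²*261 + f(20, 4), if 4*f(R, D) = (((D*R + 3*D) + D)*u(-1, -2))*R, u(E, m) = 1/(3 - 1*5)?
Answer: 104160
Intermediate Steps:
u(E, m) = -½ (u(E, m) = 1/(3 - 5) = 1/(-2) = -½)
f(R, D) = R*(-2*D - D*R/2)/4 (f(R, D) = ((((D*R + 3*D) + D)*(-½))*R)/4 = ((((3*D + D*R) + D)*(-½))*R)/4 = (((4*D + D*R)*(-½))*R)/4 = ((-2*D - D*R/2)*R)/4 = (R*(-2*D - D*R/2))/4 = R*(-2*D - D*R/2)/4)
(-20)²*261 + f(20, 4) = (-20)²*261 - ⅛*4*20*(4 + 20) = 400*261 - ⅛*4*20*24 = 104400 - 240 = 104160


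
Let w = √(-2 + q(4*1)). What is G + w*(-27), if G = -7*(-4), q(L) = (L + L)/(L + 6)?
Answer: 28 - 27*I*√30/5 ≈ 28.0 - 29.577*I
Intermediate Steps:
q(L) = 2*L/(6 + L) (q(L) = (2*L)/(6 + L) = 2*L/(6 + L))
w = I*√30/5 (w = √(-2 + 2*(4*1)/(6 + 4*1)) = √(-2 + 2*4/(6 + 4)) = √(-2 + 2*4/10) = √(-2 + 2*4*(⅒)) = √(-2 + ⅘) = √(-6/5) = I*√30/5 ≈ 1.0954*I)
G = 28
G + w*(-27) = 28 + (I*√30/5)*(-27) = 28 - 27*I*√30/5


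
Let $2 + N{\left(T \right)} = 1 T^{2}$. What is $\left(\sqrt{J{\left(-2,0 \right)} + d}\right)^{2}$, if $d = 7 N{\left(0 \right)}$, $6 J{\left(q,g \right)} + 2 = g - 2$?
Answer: $- \frac{44}{3} \approx -14.667$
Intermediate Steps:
$N{\left(T \right)} = -2 + T^{2}$ ($N{\left(T \right)} = -2 + 1 T^{2} = -2 + T^{2}$)
$J{\left(q,g \right)} = - \frac{2}{3} + \frac{g}{6}$ ($J{\left(q,g \right)} = - \frac{1}{3} + \frac{g - 2}{6} = - \frac{1}{3} + \frac{-2 + g}{6} = - \frac{1}{3} + \left(- \frac{1}{3} + \frac{g}{6}\right) = - \frac{2}{3} + \frac{g}{6}$)
$d = -14$ ($d = 7 \left(-2 + 0^{2}\right) = 7 \left(-2 + 0\right) = 7 \left(-2\right) = -14$)
$\left(\sqrt{J{\left(-2,0 \right)} + d}\right)^{2} = \left(\sqrt{\left(- \frac{2}{3} + \frac{1}{6} \cdot 0\right) - 14}\right)^{2} = \left(\sqrt{\left(- \frac{2}{3} + 0\right) - 14}\right)^{2} = \left(\sqrt{- \frac{2}{3} - 14}\right)^{2} = \left(\sqrt{- \frac{44}{3}}\right)^{2} = \left(\frac{2 i \sqrt{33}}{3}\right)^{2} = - \frac{44}{3}$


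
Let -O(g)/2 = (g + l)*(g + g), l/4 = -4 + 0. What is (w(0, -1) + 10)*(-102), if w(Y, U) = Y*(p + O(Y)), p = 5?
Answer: -1020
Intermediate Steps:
l = -16 (l = 4*(-4 + 0) = 4*(-4) = -16)
O(g) = -4*g*(-16 + g) (O(g) = -2*(g - 16)*(g + g) = -2*(-16 + g)*2*g = -4*g*(-16 + g))
w(Y, U) = Y*(5 + 4*Y*(16 - Y))
(w(0, -1) + 10)*(-102) = (-1*0*(-5 + 4*0*(-16 + 0)) + 10)*(-102) = (-1*0*(-5 + 4*0*(-16)) + 10)*(-102) = (-1*0*(-5 + 0) + 10)*(-102) = (-1*0*(-5) + 10)*(-102) = (0 + 10)*(-102) = 10*(-102) = -1020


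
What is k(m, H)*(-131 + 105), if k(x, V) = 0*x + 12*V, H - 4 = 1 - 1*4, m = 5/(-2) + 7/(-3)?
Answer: -312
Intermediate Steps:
m = -29/6 (m = 5*(-½) + 7*(-⅓) = -5/2 - 7/3 = -29/6 ≈ -4.8333)
H = 1 (H = 4 + (1 - 1*4) = 4 + (1 - 4) = 4 - 3 = 1)
k(x, V) = 12*V (k(x, V) = 0 + 12*V = 12*V)
k(m, H)*(-131 + 105) = (12*1)*(-131 + 105) = 12*(-26) = -312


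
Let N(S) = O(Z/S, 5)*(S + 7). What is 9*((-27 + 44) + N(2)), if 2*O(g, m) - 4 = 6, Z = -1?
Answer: 558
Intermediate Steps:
O(g, m) = 5 (O(g, m) = 2 + (½)*6 = 2 + 3 = 5)
N(S) = 35 + 5*S (N(S) = 5*(S + 7) = 5*(7 + S) = 35 + 5*S)
9*((-27 + 44) + N(2)) = 9*((-27 + 44) + (35 + 5*2)) = 9*(17 + (35 + 10)) = 9*(17 + 45) = 9*62 = 558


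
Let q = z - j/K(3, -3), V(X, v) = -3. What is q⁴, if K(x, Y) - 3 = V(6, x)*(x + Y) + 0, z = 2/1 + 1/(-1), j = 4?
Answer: 1/81 ≈ 0.012346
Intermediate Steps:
z = 1 (z = 2*1 + 1*(-1) = 2 - 1 = 1)
K(x, Y) = 3 - 3*Y - 3*x (K(x, Y) = 3 + (-3*(x + Y) + 0) = 3 + (-3*(Y + x) + 0) = 3 + ((-3*Y - 3*x) + 0) = 3 + (-3*Y - 3*x) = 3 - 3*Y - 3*x)
q = -⅓ (q = 1 - 4/(3 - 3*(-3) - 3*3) = 1 - 4/(3 + 9 - 9) = 1 - 4/3 = -⅓ ≈ -0.33333)
q⁴ = (-⅓)⁴ = 1/81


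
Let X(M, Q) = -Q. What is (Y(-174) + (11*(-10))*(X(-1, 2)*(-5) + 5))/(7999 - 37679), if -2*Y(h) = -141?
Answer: 3159/59360 ≈ 0.053218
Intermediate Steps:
Y(h) = 141/2 (Y(h) = -½*(-141) = 141/2)
(Y(-174) + (11*(-10))*(X(-1, 2)*(-5) + 5))/(7999 - 37679) = (141/2 + (11*(-10))*(-1*2*(-5) + 5))/(7999 - 37679) = (141/2 - 110*(-2*(-5) + 5))/(-29680) = (141/2 - 110*(10 + 5))*(-1/29680) = (141/2 - 110*15)*(-1/29680) = (141/2 - 1650)*(-1/29680) = -3159/2*(-1/29680) = 3159/59360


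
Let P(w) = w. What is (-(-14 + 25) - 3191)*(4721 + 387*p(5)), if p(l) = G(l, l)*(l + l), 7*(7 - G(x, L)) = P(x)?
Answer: -651053054/7 ≈ -9.3008e+7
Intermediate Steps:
G(x, L) = 7 - x/7
p(l) = 2*l*(7 - l/7) (p(l) = (7 - l/7)*(l + l) = (7 - l/7)*(2*l) = 2*l*(7 - l/7))
(-(-14 + 25) - 3191)*(4721 + 387*p(5)) = (-(-14 + 25) - 3191)*(4721 + 387*((2/7)*5*(49 - 1*5))) = (-1*11 - 3191)*(4721 + 387*((2/7)*5*(49 - 5))) = (-11 - 3191)*(4721 + 387*((2/7)*5*44)) = -3202*(4721 + 387*(440/7)) = -3202*(4721 + 170280/7) = -3202*203327/7 = -651053054/7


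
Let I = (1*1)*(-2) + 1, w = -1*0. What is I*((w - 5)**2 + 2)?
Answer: -27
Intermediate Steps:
w = 0
I = -1 (I = 1*(-2) + 1 = -2 + 1 = -1)
I*((w - 5)**2 + 2) = -((0 - 5)**2 + 2) = -((-5)**2 + 2) = -(25 + 2) = -1*27 = -27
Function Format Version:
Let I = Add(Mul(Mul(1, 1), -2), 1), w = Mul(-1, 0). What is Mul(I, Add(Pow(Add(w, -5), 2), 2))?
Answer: -27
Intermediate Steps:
w = 0
I = -1 (I = Add(Mul(1, -2), 1) = Add(-2, 1) = -1)
Mul(I, Add(Pow(Add(w, -5), 2), 2)) = Mul(-1, Add(Pow(Add(0, -5), 2), 2)) = Mul(-1, Add(Pow(-5, 2), 2)) = Mul(-1, Add(25, 2)) = Mul(-1, 27) = -27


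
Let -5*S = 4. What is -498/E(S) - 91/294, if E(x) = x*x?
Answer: -130777/168 ≈ -778.43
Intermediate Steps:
S = -⅘ (S = -⅕*4 = -⅘ ≈ -0.80000)
E(x) = x²
-498/E(S) - 91/294 = -498/((-⅘)²) - 91/294 = -498/16/25 - 91*1/294 = -498*25/16 - 13/42 = -6225/8 - 13/42 = -130777/168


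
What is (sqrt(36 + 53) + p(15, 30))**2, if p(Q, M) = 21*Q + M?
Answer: (345 + sqrt(89))**2 ≈ 1.2562e+5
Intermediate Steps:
p(Q, M) = M + 21*Q
(sqrt(36 + 53) + p(15, 30))**2 = (sqrt(36 + 53) + (30 + 21*15))**2 = (sqrt(89) + (30 + 315))**2 = (sqrt(89) + 345)**2 = (345 + sqrt(89))**2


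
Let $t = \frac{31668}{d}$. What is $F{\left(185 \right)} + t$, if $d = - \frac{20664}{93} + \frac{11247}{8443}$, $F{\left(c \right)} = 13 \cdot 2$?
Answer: $- \frac{2261861914}{19268909} \approx -117.38$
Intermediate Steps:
$F{\left(c \right)} = 26$
$d = - \frac{57806727}{261733}$ ($d = \left(-20664\right) \frac{1}{93} + 11247 \cdot \frac{1}{8443} = - \frac{6888}{31} + \frac{11247}{8443} = - \frac{57806727}{261733} \approx -220.86$)
$t = - \frac{2762853548}{19268909}$ ($t = \frac{31668}{- \frac{57806727}{261733}} = 31668 \left(- \frac{261733}{57806727}\right) = - \frac{2762853548}{19268909} \approx -143.38$)
$F{\left(185 \right)} + t = 26 - \frac{2762853548}{19268909} = - \frac{2261861914}{19268909}$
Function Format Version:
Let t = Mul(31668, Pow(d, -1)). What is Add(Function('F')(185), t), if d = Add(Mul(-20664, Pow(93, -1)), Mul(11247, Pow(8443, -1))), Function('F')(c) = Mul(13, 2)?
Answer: Rational(-2261861914, 19268909) ≈ -117.38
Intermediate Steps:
Function('F')(c) = 26
d = Rational(-57806727, 261733) (d = Add(Mul(-20664, Rational(1, 93)), Mul(11247, Rational(1, 8443))) = Add(Rational(-6888, 31), Rational(11247, 8443)) = Rational(-57806727, 261733) ≈ -220.86)
t = Rational(-2762853548, 19268909) (t = Mul(31668, Pow(Rational(-57806727, 261733), -1)) = Mul(31668, Rational(-261733, 57806727)) = Rational(-2762853548, 19268909) ≈ -143.38)
Add(Function('F')(185), t) = Add(26, Rational(-2762853548, 19268909)) = Rational(-2261861914, 19268909)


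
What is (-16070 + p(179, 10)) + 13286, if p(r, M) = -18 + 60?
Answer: -2742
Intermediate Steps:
p(r, M) = 42
(-16070 + p(179, 10)) + 13286 = (-16070 + 42) + 13286 = -16028 + 13286 = -2742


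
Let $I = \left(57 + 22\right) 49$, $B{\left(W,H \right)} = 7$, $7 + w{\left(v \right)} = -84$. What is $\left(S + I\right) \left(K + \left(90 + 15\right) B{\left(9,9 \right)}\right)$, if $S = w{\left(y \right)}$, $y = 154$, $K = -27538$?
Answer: $-101315340$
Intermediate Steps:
$w{\left(v \right)} = -91$ ($w{\left(v \right)} = -7 - 84 = -91$)
$S = -91$
$I = 3871$ ($I = 79 \cdot 49 = 3871$)
$\left(S + I\right) \left(K + \left(90 + 15\right) B{\left(9,9 \right)}\right) = \left(-91 + 3871\right) \left(-27538 + \left(90 + 15\right) 7\right) = 3780 \left(-27538 + 105 \cdot 7\right) = 3780 \left(-27538 + 735\right) = 3780 \left(-26803\right) = -101315340$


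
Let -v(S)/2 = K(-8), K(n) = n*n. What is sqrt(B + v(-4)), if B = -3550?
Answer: I*sqrt(3678) ≈ 60.646*I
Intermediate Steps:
K(n) = n**2
v(S) = -128 (v(S) = -2*(-8)**2 = -2*64 = -128)
sqrt(B + v(-4)) = sqrt(-3550 - 128) = sqrt(-3678) = I*sqrt(3678)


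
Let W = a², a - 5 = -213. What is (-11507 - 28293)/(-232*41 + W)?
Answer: -4975/4219 ≈ -1.1792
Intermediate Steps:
a = -208 (a = 5 - 213 = -208)
W = 43264 (W = (-208)² = 43264)
(-11507 - 28293)/(-232*41 + W) = (-11507 - 28293)/(-232*41 + 43264) = -39800/(-9512 + 43264) = -39800/33752 = -39800*1/33752 = -4975/4219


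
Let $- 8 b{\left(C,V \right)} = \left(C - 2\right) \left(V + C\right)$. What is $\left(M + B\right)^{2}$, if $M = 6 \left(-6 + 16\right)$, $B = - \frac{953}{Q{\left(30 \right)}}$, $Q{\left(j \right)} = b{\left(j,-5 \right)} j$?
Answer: $\frac{25107353209}{6890625} \approx 3643.7$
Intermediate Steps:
$b{\left(C,V \right)} = - \frac{\left(-2 + C\right) \left(C + V\right)}{8}$ ($b{\left(C,V \right)} = - \frac{\left(C - 2\right) \left(V + C\right)}{8} = - \frac{\left(-2 + C\right) \left(C + V\right)}{8}$)
$Q{\left(j \right)} = j \left(- \frac{5}{4} - \frac{j^{2}}{8} + \frac{7 j}{8}\right)$ ($Q{\left(j \right)} = \left(- \frac{j^{2}}{8} + \frac{j}{4} + \frac{1}{4} \left(-5\right) - \frac{1}{8} j \left(-5\right)\right) j = \left(- \frac{j^{2}}{8} + \frac{j}{4} - \frac{5}{4} + \frac{5 j}{8}\right) j = \left(- \frac{5}{4} - \frac{j^{2}}{8} + \frac{7 j}{8}\right) j = j \left(- \frac{5}{4} - \frac{j^{2}}{8} + \frac{7 j}{8}\right)$)
$B = \frac{953}{2625}$ ($B = - \frac{953}{\frac{1}{8} \cdot 30 \left(-10 - 30^{2} + 7 \cdot 30\right)} = - \frac{953}{\frac{1}{8} \cdot 30 \left(-10 - 900 + 210\right)} = - \frac{953}{\frac{1}{8} \cdot 30 \left(-700\right)} = - \frac{953}{-2625} = \left(-953\right) \left(- \frac{1}{2625}\right) = \frac{953}{2625} \approx 0.36305$)
$M = 60$ ($M = 6 \cdot 10 = 60$)
$\left(M + B\right)^{2} = \left(60 + \frac{953}{2625}\right)^{2} = \left(\frac{158453}{2625}\right)^{2} = \frac{25107353209}{6890625}$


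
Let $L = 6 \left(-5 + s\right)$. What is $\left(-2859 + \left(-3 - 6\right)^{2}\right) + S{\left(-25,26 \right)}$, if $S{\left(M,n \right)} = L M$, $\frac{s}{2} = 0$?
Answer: $-2028$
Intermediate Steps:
$s = 0$ ($s = 2 \cdot 0 = 0$)
$L = -30$ ($L = 6 \left(-5 + 0\right) = 6 \left(-5\right) = -30$)
$S{\left(M,n \right)} = - 30 M$
$\left(-2859 + \left(-3 - 6\right)^{2}\right) + S{\left(-25,26 \right)} = \left(-2859 + \left(-3 - 6\right)^{2}\right) - -750 = \left(-2859 + \left(-9\right)^{2}\right) + 750 = \left(-2859 + 81\right) + 750 = -2778 + 750 = -2028$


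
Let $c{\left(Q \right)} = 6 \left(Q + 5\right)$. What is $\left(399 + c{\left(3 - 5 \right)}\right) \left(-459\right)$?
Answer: $-191403$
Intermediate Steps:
$c{\left(Q \right)} = 30 + 6 Q$ ($c{\left(Q \right)} = 6 \left(5 + Q\right) = 30 + 6 Q$)
$\left(399 + c{\left(3 - 5 \right)}\right) \left(-459\right) = \left(399 + \left(30 + 6 \left(3 - 5\right)\right)\right) \left(-459\right) = \left(399 + \left(30 + 6 \left(-2\right)\right)\right) \left(-459\right) = \left(399 + \left(30 - 12\right)\right) \left(-459\right) = \left(399 + 18\right) \left(-459\right) = 417 \left(-459\right) = -191403$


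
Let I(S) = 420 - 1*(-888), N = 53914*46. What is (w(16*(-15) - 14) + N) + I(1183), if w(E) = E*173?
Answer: 2437410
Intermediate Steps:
N = 2480044
I(S) = 1308 (I(S) = 420 + 888 = 1308)
w(E) = 173*E
(w(16*(-15) - 14) + N) + I(1183) = (173*(16*(-15) - 14) + 2480044) + 1308 = (173*(-240 - 14) + 2480044) + 1308 = (173*(-254) + 2480044) + 1308 = (-43942 + 2480044) + 1308 = 2436102 + 1308 = 2437410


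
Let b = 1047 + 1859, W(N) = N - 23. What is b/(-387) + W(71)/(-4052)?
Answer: -2948422/392031 ≈ -7.5209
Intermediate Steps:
W(N) = -23 + N
b = 2906
b/(-387) + W(71)/(-4052) = 2906/(-387) + (-23 + 71)/(-4052) = 2906*(-1/387) + 48*(-1/4052) = -2906/387 - 12/1013 = -2948422/392031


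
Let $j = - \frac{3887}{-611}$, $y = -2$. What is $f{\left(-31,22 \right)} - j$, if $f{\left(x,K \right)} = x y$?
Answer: $\frac{2615}{47} \approx 55.638$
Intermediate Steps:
$f{\left(x,K \right)} = - 2 x$ ($f{\left(x,K \right)} = x \left(-2\right) = - 2 x$)
$j = \frac{299}{47}$ ($j = \left(-3887\right) \left(- \frac{1}{611}\right) = \frac{299}{47} \approx 6.3617$)
$f{\left(-31,22 \right)} - j = \left(-2\right) \left(-31\right) - \frac{299}{47} = 62 - \frac{299}{47} = \frac{2615}{47}$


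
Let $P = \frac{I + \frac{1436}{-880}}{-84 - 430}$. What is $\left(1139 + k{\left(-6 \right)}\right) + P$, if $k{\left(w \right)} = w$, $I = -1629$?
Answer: $\frac{128478379}{113080} \approx 1136.2$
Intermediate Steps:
$P = \frac{358739}{113080}$ ($P = \frac{-1629 + \frac{1436}{-880}}{-84 - 430} = \frac{-1629 + 1436 \left(- \frac{1}{880}\right)}{-514} = \left(-1629 - \frac{359}{220}\right) \left(- \frac{1}{514}\right) = \left(- \frac{358739}{220}\right) \left(- \frac{1}{514}\right) = \frac{358739}{113080} \approx 3.1724$)
$\left(1139 + k{\left(-6 \right)}\right) + P = \left(1139 - 6\right) + \frac{358739}{113080} = 1133 + \frac{358739}{113080} = \frac{128478379}{113080}$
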